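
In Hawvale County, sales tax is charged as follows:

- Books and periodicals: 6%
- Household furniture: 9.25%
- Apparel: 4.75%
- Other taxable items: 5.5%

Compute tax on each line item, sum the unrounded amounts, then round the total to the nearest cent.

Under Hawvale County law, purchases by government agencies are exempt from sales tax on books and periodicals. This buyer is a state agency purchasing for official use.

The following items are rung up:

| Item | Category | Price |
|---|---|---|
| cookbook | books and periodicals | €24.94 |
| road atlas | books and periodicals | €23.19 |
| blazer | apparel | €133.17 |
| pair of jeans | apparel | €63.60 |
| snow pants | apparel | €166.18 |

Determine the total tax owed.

Cookbook €24.94: books and periodicals, buyer-exempt → 0% → €0.00
Road atlas €23.19: books and periodicals, buyer-exempt → 0% → €0.00
Blazer €133.17: apparel → 4.75% → €6.325575
Pair of jeans €63.60: apparel → 4.75% → €3.021
Snow pants €166.18: apparel → 4.75% → €7.89355
Unrounded tax sum = €17.240125 → €17.24

€17.24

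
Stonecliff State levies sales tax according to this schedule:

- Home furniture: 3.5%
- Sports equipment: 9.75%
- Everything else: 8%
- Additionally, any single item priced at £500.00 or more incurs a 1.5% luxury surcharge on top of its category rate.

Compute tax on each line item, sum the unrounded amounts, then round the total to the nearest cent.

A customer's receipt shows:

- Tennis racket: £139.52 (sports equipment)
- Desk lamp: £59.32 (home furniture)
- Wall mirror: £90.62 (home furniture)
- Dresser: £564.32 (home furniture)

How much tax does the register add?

£47.07

Tennis racket £139.52: sports equipment → 9.75% → £13.6032
Desk lamp £59.32: home furniture → 3.5% → £2.0762
Wall mirror £90.62: home furniture → 3.5% → £3.1717
Dresser £564.32: home furniture → 3.5% + 1.5% surcharge = 5% → £28.216
Unrounded tax sum = £47.0671 → £47.07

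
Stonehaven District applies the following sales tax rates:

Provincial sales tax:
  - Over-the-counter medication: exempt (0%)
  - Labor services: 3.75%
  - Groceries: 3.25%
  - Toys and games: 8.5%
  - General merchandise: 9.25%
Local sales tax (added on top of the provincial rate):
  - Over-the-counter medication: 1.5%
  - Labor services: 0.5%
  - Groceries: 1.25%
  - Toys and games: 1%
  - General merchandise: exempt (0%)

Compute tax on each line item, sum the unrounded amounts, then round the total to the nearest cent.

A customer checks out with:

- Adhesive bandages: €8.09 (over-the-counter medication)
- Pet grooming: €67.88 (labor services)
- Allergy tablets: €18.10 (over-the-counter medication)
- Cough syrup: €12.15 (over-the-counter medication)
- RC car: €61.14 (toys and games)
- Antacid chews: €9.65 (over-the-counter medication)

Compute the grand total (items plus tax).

€186.42

Adhesive bandages €8.09: over-the-counter medication → 0% + 1.5% local = 1.5% → €0.12135
Pet grooming €67.88: labor services → 3.75% + 0.5% local = 4.25% → €2.8849
Allergy tablets €18.10: over-the-counter medication → 0% + 1.5% local = 1.5% → €0.2715
Cough syrup €12.15: over-the-counter medication → 0% + 1.5% local = 1.5% → €0.18225
RC car €61.14: toys and games → 8.5% + 1% local = 9.5% → €5.8083
Antacid chews €9.65: over-the-counter medication → 0% + 1.5% local = 1.5% → €0.14475
Subtotal = €177.01; unrounded tax = €9.41305 → €9.41; total due = €186.42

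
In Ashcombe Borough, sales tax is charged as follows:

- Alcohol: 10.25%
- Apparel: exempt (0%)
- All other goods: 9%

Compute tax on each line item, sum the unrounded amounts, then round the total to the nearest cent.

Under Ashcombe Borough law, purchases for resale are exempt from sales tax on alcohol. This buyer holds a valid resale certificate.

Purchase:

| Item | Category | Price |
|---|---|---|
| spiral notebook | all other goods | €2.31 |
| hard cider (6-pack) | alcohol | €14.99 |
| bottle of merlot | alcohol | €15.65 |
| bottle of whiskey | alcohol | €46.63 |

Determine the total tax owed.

€0.21

Spiral notebook €2.31: all other goods → 9% → €0.2079
Hard cider (6-pack) €14.99: alcohol, buyer-exempt → 0% → €0.00
Bottle of merlot €15.65: alcohol, buyer-exempt → 0% → €0.00
Bottle of whiskey €46.63: alcohol, buyer-exempt → 0% → €0.00
Unrounded tax sum = €0.2079 → €0.21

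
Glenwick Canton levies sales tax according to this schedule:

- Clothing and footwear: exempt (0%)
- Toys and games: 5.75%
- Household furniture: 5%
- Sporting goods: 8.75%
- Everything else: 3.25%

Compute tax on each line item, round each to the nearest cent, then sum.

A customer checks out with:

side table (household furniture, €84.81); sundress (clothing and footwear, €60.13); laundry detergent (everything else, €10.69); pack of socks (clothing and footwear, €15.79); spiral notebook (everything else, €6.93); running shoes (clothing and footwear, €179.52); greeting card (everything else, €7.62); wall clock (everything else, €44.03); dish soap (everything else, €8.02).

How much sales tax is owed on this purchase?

Side table €84.81: household furniture → 5% → €4.24
Sundress €60.13: clothing and footwear → 0% → €0.00
Laundry detergent €10.69: everything else → 3.25% → €0.35
Pack of socks €15.79: clothing and footwear → 0% → €0.00
Spiral notebook €6.93: everything else → 3.25% → €0.23
Running shoes €179.52: clothing and footwear → 0% → €0.00
Greeting card €7.62: everything else → 3.25% → €0.25
Wall clock €44.03: everything else → 3.25% → €1.43
Dish soap €8.02: everything else → 3.25% → €0.26
Total tax = €4.24 + €0.35 + €0.23 + €0.25 + €1.43 + €0.26 = €6.76

€6.76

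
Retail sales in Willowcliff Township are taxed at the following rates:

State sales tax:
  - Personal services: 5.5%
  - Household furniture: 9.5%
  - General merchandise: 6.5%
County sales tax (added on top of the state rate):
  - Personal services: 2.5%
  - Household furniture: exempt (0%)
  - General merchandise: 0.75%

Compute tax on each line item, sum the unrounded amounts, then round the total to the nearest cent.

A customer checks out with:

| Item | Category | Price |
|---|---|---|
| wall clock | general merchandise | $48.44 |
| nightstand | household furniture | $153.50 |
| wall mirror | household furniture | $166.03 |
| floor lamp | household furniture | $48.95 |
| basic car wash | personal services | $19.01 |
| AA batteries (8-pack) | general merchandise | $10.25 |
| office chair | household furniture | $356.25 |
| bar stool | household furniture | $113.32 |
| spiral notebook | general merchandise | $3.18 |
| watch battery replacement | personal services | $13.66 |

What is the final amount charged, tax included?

Wall clock $48.44: general merchandise → 6.5% + 0.75% county = 7.25% → $3.5119
Nightstand $153.50: household furniture → 9.5% + 0% county = 9.5% → $14.5825
Wall mirror $166.03: household furniture → 9.5% + 0% county = 9.5% → $15.77285
Floor lamp $48.95: household furniture → 9.5% + 0% county = 9.5% → $4.65025
Basic car wash $19.01: personal services → 5.5% + 2.5% county = 8% → $1.5208
AA batteries (8-pack) $10.25: general merchandise → 6.5% + 0.75% county = 7.25% → $0.743125
Office chair $356.25: household furniture → 9.5% + 0% county = 9.5% → $33.84375
Bar stool $113.32: household furniture → 9.5% + 0% county = 9.5% → $10.7654
Spiral notebook $3.18: general merchandise → 6.5% + 0.75% county = 7.25% → $0.23055
Watch battery replacement $13.66: personal services → 5.5% + 2.5% county = 8% → $1.0928
Subtotal = $932.59; unrounded tax = $86.713925 → $86.71; total due = $1019.30

$1019.30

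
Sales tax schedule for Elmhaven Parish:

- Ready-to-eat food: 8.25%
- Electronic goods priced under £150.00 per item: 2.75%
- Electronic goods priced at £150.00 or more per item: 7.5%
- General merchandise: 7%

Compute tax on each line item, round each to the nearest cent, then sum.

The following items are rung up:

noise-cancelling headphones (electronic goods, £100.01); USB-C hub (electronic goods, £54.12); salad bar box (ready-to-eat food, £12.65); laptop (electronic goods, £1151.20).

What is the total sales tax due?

£91.62

Noise-cancelling headphones £100.01: electronic goods, under £150.00 → 2.75% → £2.75
USB-C hub £54.12: electronic goods, under £150.00 → 2.75% → £1.49
Salad bar box £12.65: ready-to-eat food → 8.25% → £1.04
Laptop £1151.20: electronic goods, £150.00 or more → 7.5% → £86.34
Total tax = £2.75 + £1.49 + £1.04 + £86.34 = £91.62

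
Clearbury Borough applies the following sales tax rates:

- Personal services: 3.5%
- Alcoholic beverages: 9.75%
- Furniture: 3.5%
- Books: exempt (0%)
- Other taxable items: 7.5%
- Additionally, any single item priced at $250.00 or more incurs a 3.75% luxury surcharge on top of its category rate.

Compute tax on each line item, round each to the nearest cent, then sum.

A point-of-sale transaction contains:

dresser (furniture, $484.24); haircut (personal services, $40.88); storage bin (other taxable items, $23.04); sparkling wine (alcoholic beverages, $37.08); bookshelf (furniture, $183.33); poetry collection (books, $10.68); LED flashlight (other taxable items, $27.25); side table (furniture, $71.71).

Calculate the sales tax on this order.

$52.86

Dresser $484.24: furniture → 3.5% + 3.75% surcharge = 7.25% → $35.11
Haircut $40.88: personal services → 3.5% → $1.43
Storage bin $23.04: other taxable items → 7.5% → $1.73
Sparkling wine $37.08: alcoholic beverages → 9.75% → $3.62
Bookshelf $183.33: furniture → 3.5% → $6.42
Poetry collection $10.68: books → 0% → $0.00
LED flashlight $27.25: other taxable items → 7.5% → $2.04
Side table $71.71: furniture → 3.5% → $2.51
Total tax = $35.11 + $1.43 + $1.73 + $3.62 + $6.42 + $2.04 + $2.51 = $52.86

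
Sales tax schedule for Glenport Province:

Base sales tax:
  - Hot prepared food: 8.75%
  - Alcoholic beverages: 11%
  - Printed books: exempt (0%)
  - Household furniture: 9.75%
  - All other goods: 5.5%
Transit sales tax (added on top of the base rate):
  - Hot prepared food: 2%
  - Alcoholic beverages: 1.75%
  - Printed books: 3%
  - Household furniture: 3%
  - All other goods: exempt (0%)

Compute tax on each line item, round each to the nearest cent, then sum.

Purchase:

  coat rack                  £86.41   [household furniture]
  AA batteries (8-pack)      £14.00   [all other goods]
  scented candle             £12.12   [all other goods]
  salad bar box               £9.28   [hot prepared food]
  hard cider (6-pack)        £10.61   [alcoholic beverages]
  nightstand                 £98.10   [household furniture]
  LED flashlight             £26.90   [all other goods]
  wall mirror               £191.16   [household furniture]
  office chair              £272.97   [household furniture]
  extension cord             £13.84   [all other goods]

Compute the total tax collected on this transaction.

Coat rack £86.41: household furniture → 9.75% + 3% transit = 12.75% → £11.02
AA batteries (8-pack) £14.00: all other goods → 5.5% + 0% transit = 5.5% → £0.77
Scented candle £12.12: all other goods → 5.5% + 0% transit = 5.5% → £0.67
Salad bar box £9.28: hot prepared food → 8.75% + 2% transit = 10.75% → £1.00
Hard cider (6-pack) £10.61: alcoholic beverages → 11% + 1.75% transit = 12.75% → £1.35
Nightstand £98.10: household furniture → 9.75% + 3% transit = 12.75% → £12.51
LED flashlight £26.90: all other goods → 5.5% + 0% transit = 5.5% → £1.48
Wall mirror £191.16: household furniture → 9.75% + 3% transit = 12.75% → £24.37
Office chair £272.97: household furniture → 9.75% + 3% transit = 12.75% → £34.80
Extension cord £13.84: all other goods → 5.5% + 0% transit = 5.5% → £0.76
Total tax = £11.02 + £0.77 + £0.67 + £1.00 + £1.35 + £12.51 + £1.48 + £24.37 + £34.80 + £0.76 = £88.73

£88.73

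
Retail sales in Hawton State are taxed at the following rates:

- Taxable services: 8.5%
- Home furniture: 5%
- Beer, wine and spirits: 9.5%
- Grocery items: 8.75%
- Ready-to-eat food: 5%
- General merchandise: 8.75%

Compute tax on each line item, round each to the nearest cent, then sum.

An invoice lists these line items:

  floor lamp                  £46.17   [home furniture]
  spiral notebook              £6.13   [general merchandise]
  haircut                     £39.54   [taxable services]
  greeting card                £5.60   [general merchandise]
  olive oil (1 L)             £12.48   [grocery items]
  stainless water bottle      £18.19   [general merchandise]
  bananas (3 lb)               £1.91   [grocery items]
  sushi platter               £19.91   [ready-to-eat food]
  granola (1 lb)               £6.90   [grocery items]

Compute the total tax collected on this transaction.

£11.15

Floor lamp £46.17: home furniture → 5% → £2.31
Spiral notebook £6.13: general merchandise → 8.75% → £0.54
Haircut £39.54: taxable services → 8.5% → £3.36
Greeting card £5.60: general merchandise → 8.75% → £0.49
Olive oil (1 L) £12.48: grocery items → 8.75% → £1.09
Stainless water bottle £18.19: general merchandise → 8.75% → £1.59
Bananas (3 lb) £1.91: grocery items → 8.75% → £0.17
Sushi platter £19.91: ready-to-eat food → 5% → £1.00
Granola (1 lb) £6.90: grocery items → 8.75% → £0.60
Total tax = £2.31 + £0.54 + £3.36 + £0.49 + £1.09 + £1.59 + £0.17 + £1.00 + £0.60 = £11.15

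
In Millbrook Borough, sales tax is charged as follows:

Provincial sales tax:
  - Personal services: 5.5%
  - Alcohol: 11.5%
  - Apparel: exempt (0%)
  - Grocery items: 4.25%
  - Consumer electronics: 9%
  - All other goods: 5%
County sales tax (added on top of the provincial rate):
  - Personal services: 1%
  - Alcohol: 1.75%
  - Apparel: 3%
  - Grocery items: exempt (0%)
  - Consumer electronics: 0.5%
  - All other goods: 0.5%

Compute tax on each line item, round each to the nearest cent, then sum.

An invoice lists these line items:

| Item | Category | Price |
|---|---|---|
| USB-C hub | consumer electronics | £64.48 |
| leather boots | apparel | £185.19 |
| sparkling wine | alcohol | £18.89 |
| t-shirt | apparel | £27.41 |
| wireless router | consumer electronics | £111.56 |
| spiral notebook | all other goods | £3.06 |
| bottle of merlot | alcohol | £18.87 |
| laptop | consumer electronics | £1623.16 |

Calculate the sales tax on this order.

£182.48

USB-C hub £64.48: consumer electronics → 9% + 0.5% county = 9.5% → £6.13
Leather boots £185.19: apparel → 0% + 3% county = 3% → £5.56
Sparkling wine £18.89: alcohol → 11.5% + 1.75% county = 13.25% → £2.50
T-shirt £27.41: apparel → 0% + 3% county = 3% → £0.82
Wireless router £111.56: consumer electronics → 9% + 0.5% county = 9.5% → £10.60
Spiral notebook £3.06: all other goods → 5% + 0.5% county = 5.5% → £0.17
Bottle of merlot £18.87: alcohol → 11.5% + 1.75% county = 13.25% → £2.50
Laptop £1623.16: consumer electronics → 9% + 0.5% county = 9.5% → £154.20
Total tax = £6.13 + £5.56 + £2.50 + £0.82 + £10.60 + £0.17 + £2.50 + £154.20 = £182.48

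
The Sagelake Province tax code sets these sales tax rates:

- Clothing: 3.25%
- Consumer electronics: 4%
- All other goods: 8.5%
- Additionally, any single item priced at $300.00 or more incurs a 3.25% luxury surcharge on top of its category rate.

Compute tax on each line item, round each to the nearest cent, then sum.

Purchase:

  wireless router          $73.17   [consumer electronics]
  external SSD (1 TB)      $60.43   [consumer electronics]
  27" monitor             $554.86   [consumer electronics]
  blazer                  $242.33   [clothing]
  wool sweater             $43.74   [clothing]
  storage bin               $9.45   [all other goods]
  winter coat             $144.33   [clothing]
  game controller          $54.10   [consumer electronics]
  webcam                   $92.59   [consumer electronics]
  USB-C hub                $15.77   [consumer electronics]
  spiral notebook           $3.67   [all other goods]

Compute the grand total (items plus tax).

Wireless router $73.17: consumer electronics → 4% → $2.93
External SSD (1 TB) $60.43: consumer electronics → 4% → $2.42
27" monitor $554.86: consumer electronics → 4% + 3.25% surcharge = 7.25% → $40.23
Blazer $242.33: clothing → 3.25% → $7.88
Wool sweater $43.74: clothing → 3.25% → $1.42
Storage bin $9.45: all other goods → 8.5% → $0.80
Winter coat $144.33: clothing → 3.25% → $4.69
Game controller $54.10: consumer electronics → 4% → $2.16
Webcam $92.59: consumer electronics → 4% → $3.70
USB-C hub $15.77: consumer electronics → 4% → $0.63
Spiral notebook $3.67: all other goods → 8.5% → $0.31
Subtotal = $1294.44; tax = $67.17; total due = $1361.61

$1361.61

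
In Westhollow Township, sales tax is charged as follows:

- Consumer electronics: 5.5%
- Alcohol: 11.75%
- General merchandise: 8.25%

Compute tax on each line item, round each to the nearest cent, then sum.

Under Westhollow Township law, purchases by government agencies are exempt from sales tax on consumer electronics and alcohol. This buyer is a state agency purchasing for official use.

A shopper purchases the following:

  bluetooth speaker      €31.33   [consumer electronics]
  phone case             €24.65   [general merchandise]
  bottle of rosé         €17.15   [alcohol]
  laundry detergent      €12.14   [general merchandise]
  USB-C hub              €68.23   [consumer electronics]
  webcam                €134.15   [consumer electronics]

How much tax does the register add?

Bluetooth speaker €31.33: consumer electronics, buyer-exempt → 0% → €0.00
Phone case €24.65: general merchandise → 8.25% → €2.03
Bottle of rosé €17.15: alcohol, buyer-exempt → 0% → €0.00
Laundry detergent €12.14: general merchandise → 8.25% → €1.00
USB-C hub €68.23: consumer electronics, buyer-exempt → 0% → €0.00
Webcam €134.15: consumer electronics, buyer-exempt → 0% → €0.00
Total tax = €2.03 + €1.00 = €3.03

€3.03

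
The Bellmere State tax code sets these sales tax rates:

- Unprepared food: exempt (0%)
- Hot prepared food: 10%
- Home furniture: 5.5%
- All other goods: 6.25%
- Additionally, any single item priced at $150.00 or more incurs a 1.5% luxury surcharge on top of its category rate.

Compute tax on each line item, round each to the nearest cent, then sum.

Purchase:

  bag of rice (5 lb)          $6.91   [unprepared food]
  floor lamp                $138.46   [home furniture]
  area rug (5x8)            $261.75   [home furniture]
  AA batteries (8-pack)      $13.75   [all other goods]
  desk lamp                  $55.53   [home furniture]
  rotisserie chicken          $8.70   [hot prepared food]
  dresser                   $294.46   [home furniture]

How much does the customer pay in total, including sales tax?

Bag of rice (5 lb) $6.91: unprepared food → 0% → $0.00
Floor lamp $138.46: home furniture → 5.5% → $7.62
Area rug (5x8) $261.75: home furniture → 5.5% + 1.5% surcharge = 7% → $18.32
AA batteries (8-pack) $13.75: all other goods → 6.25% → $0.86
Desk lamp $55.53: home furniture → 5.5% → $3.05
Rotisserie chicken $8.70: hot prepared food → 10% → $0.87
Dresser $294.46: home furniture → 5.5% + 1.5% surcharge = 7% → $20.61
Subtotal = $779.56; tax = $51.33; total due = $830.89

$830.89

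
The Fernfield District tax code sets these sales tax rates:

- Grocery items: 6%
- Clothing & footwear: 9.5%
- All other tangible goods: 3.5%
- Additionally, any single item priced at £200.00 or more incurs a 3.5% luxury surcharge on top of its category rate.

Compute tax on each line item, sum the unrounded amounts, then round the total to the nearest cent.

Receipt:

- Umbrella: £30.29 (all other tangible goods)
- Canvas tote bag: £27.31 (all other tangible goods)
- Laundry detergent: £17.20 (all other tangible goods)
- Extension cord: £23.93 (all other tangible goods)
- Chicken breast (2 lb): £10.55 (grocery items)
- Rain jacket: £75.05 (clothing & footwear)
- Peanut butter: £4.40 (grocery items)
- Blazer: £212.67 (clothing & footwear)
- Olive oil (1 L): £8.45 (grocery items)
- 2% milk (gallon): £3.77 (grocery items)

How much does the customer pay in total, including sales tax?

Umbrella £30.29: all other tangible goods → 3.5% → £1.06015
Canvas tote bag £27.31: all other tangible goods → 3.5% → £0.95585
Laundry detergent £17.20: all other tangible goods → 3.5% → £0.602
Extension cord £23.93: all other tangible goods → 3.5% → £0.83755
Chicken breast (2 lb) £10.55: grocery items → 6% → £0.633
Rain jacket £75.05: clothing & footwear → 9.5% → £7.12975
Peanut butter £4.40: grocery items → 6% → £0.264
Blazer £212.67: clothing & footwear → 9.5% + 3.5% surcharge = 13% → £27.6471
Olive oil (1 L) £8.45: grocery items → 6% → £0.507
2% milk (gallon) £3.77: grocery items → 6% → £0.2262
Subtotal = £413.62; unrounded tax = £39.8626 → £39.86; total due = £453.48

£453.48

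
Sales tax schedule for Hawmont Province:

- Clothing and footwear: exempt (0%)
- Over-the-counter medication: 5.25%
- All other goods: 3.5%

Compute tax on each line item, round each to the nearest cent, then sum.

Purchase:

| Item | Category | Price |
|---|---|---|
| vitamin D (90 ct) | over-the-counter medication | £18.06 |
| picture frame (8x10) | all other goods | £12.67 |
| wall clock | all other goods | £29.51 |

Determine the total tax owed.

Vitamin D (90 ct) £18.06: over-the-counter medication → 5.25% → £0.95
Picture frame (8x10) £12.67: all other goods → 3.5% → £0.44
Wall clock £29.51: all other goods → 3.5% → £1.03
Total tax = £0.95 + £0.44 + £1.03 = £2.42

£2.42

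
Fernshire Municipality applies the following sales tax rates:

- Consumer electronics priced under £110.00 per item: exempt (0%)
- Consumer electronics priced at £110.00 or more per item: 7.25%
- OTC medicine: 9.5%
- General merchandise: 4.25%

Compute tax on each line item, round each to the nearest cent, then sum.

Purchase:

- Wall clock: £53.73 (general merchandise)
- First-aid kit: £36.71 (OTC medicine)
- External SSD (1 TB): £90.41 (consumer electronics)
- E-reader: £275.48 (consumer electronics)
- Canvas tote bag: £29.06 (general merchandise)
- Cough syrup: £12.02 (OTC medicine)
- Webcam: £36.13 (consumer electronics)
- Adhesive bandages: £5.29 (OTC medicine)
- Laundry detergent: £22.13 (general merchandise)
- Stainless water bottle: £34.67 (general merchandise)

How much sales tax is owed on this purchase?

Wall clock £53.73: general merchandise → 4.25% → £2.28
First-aid kit £36.71: OTC medicine → 9.5% → £3.49
External SSD (1 TB) £90.41: consumer electronics, under £110.00 → 0% → £0.00
E-reader £275.48: consumer electronics, £110.00 or more → 7.25% → £19.97
Canvas tote bag £29.06: general merchandise → 4.25% → £1.24
Cough syrup £12.02: OTC medicine → 9.5% → £1.14
Webcam £36.13: consumer electronics, under £110.00 → 0% → £0.00
Adhesive bandages £5.29: OTC medicine → 9.5% → £0.50
Laundry detergent £22.13: general merchandise → 4.25% → £0.94
Stainless water bottle £34.67: general merchandise → 4.25% → £1.47
Total tax = £2.28 + £3.49 + £19.97 + £1.24 + £1.14 + £0.50 + £0.94 + £1.47 = £31.03

£31.03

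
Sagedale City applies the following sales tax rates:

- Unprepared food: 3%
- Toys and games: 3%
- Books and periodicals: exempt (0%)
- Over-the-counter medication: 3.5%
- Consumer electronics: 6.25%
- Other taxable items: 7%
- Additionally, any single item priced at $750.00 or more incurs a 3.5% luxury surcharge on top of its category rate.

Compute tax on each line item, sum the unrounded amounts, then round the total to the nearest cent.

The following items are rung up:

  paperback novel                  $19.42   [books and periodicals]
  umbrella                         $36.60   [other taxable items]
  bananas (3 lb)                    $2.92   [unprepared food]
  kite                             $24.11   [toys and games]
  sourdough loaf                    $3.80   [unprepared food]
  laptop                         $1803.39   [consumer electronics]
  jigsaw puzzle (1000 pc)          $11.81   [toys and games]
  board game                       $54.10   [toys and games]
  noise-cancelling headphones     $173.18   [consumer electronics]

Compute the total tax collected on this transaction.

$192.12

Paperback novel $19.42: books and periodicals → 0% → $0.00
Umbrella $36.60: other taxable items → 7% → $2.562
Bananas (3 lb) $2.92: unprepared food → 3% → $0.0876
Kite $24.11: toys and games → 3% → $0.7233
Sourdough loaf $3.80: unprepared food → 3% → $0.114
Laptop $1803.39: consumer electronics → 6.25% + 3.5% surcharge = 9.75% → $175.830525
Jigsaw puzzle (1000 pc) $11.81: toys and games → 3% → $0.3543
Board game $54.10: toys and games → 3% → $1.623
Noise-cancelling headphones $173.18: consumer electronics → 6.25% → $10.82375
Unrounded tax sum = $192.118475 → $192.12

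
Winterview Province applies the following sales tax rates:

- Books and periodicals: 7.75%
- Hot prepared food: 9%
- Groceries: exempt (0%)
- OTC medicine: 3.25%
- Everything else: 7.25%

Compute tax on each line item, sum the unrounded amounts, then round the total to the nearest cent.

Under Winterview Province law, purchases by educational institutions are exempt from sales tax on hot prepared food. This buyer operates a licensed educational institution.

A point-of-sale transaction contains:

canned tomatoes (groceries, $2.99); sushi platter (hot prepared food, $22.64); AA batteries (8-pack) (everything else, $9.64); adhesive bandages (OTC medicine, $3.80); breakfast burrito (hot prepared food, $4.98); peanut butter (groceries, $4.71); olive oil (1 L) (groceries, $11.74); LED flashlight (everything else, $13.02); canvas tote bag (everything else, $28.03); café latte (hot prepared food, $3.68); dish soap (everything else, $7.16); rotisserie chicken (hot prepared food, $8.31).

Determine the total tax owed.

Canned tomatoes $2.99: groceries → 0% → $0.00
Sushi platter $22.64: hot prepared food, buyer-exempt → 0% → $0.00
AA batteries (8-pack) $9.64: everything else → 7.25% → $0.6989
Adhesive bandages $3.80: OTC medicine → 3.25% → $0.1235
Breakfast burrito $4.98: hot prepared food, buyer-exempt → 0% → $0.00
Peanut butter $4.71: groceries → 0% → $0.00
Olive oil (1 L) $11.74: groceries → 0% → $0.00
LED flashlight $13.02: everything else → 7.25% → $0.94395
Canvas tote bag $28.03: everything else → 7.25% → $2.032175
Café latte $3.68: hot prepared food, buyer-exempt → 0% → $0.00
Dish soap $7.16: everything else → 7.25% → $0.5191
Rotisserie chicken $8.31: hot prepared food, buyer-exempt → 0% → $0.00
Unrounded tax sum = $4.317625 → $4.32

$4.32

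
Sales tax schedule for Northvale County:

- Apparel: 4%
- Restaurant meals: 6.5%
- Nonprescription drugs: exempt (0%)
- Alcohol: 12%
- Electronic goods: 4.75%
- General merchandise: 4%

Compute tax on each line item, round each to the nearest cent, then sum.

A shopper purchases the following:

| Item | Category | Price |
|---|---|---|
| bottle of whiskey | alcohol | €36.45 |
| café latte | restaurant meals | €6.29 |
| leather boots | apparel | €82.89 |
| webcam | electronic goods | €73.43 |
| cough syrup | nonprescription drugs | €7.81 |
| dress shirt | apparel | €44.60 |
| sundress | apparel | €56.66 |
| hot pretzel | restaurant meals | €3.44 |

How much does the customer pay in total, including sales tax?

€327.43

Bottle of whiskey €36.45: alcohol → 12% → €4.37
Café latte €6.29: restaurant meals → 6.5% → €0.41
Leather boots €82.89: apparel → 4% → €3.32
Webcam €73.43: electronic goods → 4.75% → €3.49
Cough syrup €7.81: nonprescription drugs → 0% → €0.00
Dress shirt €44.60: apparel → 4% → €1.78
Sundress €56.66: apparel → 4% → €2.27
Hot pretzel €3.44: restaurant meals → 6.5% → €0.22
Subtotal = €311.57; tax = €15.86; total due = €327.43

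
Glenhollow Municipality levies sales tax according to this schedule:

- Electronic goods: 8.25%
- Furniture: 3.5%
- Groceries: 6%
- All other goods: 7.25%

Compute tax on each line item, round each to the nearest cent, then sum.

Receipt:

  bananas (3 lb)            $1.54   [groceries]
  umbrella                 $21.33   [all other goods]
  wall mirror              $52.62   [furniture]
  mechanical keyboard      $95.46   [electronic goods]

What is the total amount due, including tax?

Bananas (3 lb) $1.54: groceries → 6% → $0.09
Umbrella $21.33: all other goods → 7.25% → $1.55
Wall mirror $52.62: furniture → 3.5% → $1.84
Mechanical keyboard $95.46: electronic goods → 8.25% → $7.88
Subtotal = $170.95; tax = $11.36; total due = $182.31

$182.31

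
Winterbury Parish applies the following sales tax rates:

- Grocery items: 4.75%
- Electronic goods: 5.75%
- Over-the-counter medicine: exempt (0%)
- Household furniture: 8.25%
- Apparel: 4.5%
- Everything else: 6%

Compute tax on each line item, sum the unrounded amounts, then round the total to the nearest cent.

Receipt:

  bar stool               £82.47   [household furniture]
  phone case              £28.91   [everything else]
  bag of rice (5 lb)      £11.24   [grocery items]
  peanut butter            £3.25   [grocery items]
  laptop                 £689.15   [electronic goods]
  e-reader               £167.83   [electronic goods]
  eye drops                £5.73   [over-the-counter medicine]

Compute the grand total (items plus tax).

£1047.08

Bar stool £82.47: household furniture → 8.25% → £6.803775
Phone case £28.91: everything else → 6% → £1.7346
Bag of rice (5 lb) £11.24: grocery items → 4.75% → £0.5339
Peanut butter £3.25: grocery items → 4.75% → £0.154375
Laptop £689.15: electronic goods → 5.75% → £39.626125
E-reader £167.83: electronic goods → 5.75% → £9.650225
Eye drops £5.73: over-the-counter medicine → 0% → £0.00
Subtotal = £988.58; unrounded tax = £58.503 → £58.50; total due = £1047.08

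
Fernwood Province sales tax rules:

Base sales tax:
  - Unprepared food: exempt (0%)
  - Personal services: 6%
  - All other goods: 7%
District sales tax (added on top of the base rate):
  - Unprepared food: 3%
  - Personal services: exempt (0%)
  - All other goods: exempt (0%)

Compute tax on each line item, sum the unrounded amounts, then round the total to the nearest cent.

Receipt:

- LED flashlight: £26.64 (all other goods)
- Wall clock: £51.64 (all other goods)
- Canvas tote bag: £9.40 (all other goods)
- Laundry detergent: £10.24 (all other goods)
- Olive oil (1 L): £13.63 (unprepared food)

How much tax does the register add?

£7.26

LED flashlight £26.64: all other goods → 7% + 0% district = 7% → £1.8648
Wall clock £51.64: all other goods → 7% + 0% district = 7% → £3.6148
Canvas tote bag £9.40: all other goods → 7% + 0% district = 7% → £0.658
Laundry detergent £10.24: all other goods → 7% + 0% district = 7% → £0.7168
Olive oil (1 L) £13.63: unprepared food → 0% + 3% district = 3% → £0.4089
Unrounded tax sum = £7.2633 → £7.26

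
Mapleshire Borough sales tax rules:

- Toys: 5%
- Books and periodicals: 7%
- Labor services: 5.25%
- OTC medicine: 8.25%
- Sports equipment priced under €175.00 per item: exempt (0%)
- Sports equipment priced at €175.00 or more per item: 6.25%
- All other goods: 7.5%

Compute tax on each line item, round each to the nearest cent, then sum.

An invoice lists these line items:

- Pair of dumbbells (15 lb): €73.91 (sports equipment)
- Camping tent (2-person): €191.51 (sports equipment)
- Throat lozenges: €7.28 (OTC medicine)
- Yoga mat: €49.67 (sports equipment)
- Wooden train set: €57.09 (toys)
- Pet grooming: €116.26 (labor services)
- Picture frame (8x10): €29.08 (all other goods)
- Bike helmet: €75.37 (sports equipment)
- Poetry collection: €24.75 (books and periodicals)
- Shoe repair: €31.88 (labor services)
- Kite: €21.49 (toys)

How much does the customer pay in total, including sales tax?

Pair of dumbbells (15 lb) €73.91: sports equipment, under €175.00 → 0% → €0.00
Camping tent (2-person) €191.51: sports equipment, €175.00 or more → 6.25% → €11.97
Throat lozenges €7.28: OTC medicine → 8.25% → €0.60
Yoga mat €49.67: sports equipment, under €175.00 → 0% → €0.00
Wooden train set €57.09: toys → 5% → €2.85
Pet grooming €116.26: labor services → 5.25% → €6.10
Picture frame (8x10) €29.08: all other goods → 7.5% → €2.18
Bike helmet €75.37: sports equipment, under €175.00 → 0% → €0.00
Poetry collection €24.75: books and periodicals → 7% → €1.73
Shoe repair €31.88: labor services → 5.25% → €1.67
Kite €21.49: toys → 5% → €1.07
Subtotal = €678.29; tax = €28.17; total due = €706.46

€706.46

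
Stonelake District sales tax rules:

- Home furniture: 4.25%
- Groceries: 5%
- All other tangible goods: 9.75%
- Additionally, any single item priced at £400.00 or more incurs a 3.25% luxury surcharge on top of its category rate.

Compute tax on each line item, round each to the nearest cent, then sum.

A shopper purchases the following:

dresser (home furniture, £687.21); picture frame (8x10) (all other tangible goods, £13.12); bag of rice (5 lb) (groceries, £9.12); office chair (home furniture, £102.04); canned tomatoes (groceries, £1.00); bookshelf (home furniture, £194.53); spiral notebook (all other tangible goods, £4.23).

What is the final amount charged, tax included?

£1077.60

Dresser £687.21: home furniture → 4.25% + 3.25% surcharge = 7.5% → £51.54
Picture frame (8x10) £13.12: all other tangible goods → 9.75% → £1.28
Bag of rice (5 lb) £9.12: groceries → 5% → £0.46
Office chair £102.04: home furniture → 4.25% → £4.34
Canned tomatoes £1.00: groceries → 5% → £0.05
Bookshelf £194.53: home furniture → 4.25% → £8.27
Spiral notebook £4.23: all other tangible goods → 9.75% → £0.41
Subtotal = £1011.25; tax = £66.35; total due = £1077.60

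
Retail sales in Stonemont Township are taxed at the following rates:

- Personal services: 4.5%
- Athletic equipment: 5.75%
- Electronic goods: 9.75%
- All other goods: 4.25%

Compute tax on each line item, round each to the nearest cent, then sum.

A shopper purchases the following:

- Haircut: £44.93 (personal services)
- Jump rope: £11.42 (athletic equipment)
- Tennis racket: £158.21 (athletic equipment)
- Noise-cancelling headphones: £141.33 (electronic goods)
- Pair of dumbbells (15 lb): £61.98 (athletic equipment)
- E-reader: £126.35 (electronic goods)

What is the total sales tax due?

Haircut £44.93: personal services → 4.5% → £2.02
Jump rope £11.42: athletic equipment → 5.75% → £0.66
Tennis racket £158.21: athletic equipment → 5.75% → £9.10
Noise-cancelling headphones £141.33: electronic goods → 9.75% → £13.78
Pair of dumbbells (15 lb) £61.98: athletic equipment → 5.75% → £3.56
E-reader £126.35: electronic goods → 9.75% → £12.32
Total tax = £2.02 + £0.66 + £9.10 + £13.78 + £3.56 + £12.32 = £41.44

£41.44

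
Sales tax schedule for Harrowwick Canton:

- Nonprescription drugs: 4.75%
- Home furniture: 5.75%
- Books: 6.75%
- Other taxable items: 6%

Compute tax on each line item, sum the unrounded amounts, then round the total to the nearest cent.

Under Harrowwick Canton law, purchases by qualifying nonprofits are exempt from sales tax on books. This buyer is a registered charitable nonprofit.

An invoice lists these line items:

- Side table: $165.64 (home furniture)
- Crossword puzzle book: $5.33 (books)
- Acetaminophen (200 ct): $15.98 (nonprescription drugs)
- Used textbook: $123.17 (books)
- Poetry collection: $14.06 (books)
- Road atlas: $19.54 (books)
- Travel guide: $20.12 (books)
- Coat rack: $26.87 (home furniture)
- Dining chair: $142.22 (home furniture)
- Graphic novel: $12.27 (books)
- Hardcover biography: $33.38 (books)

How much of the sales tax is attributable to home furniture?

$19.25

Side table $165.64: home furniture → 5.75% → $9.5243
Coat rack $26.87: home furniture → 5.75% → $1.545025
Dining chair $142.22: home furniture → 5.75% → $8.17765
Tax on home furniture: unrounded sum = $19.246975 → $19.25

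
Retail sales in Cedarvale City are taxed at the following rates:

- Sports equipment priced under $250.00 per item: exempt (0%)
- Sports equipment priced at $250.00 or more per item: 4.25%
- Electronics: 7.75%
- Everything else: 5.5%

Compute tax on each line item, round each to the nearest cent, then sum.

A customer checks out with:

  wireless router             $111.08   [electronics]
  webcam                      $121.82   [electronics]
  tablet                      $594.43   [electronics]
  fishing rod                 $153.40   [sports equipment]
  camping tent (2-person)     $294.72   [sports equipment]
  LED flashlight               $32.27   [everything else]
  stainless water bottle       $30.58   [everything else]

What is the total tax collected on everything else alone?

$3.45

LED flashlight $32.27: everything else → 5.5% → $1.77
Stainless water bottle $30.58: everything else → 5.5% → $1.68
Tax on everything else = $1.77 + $1.68 = $3.45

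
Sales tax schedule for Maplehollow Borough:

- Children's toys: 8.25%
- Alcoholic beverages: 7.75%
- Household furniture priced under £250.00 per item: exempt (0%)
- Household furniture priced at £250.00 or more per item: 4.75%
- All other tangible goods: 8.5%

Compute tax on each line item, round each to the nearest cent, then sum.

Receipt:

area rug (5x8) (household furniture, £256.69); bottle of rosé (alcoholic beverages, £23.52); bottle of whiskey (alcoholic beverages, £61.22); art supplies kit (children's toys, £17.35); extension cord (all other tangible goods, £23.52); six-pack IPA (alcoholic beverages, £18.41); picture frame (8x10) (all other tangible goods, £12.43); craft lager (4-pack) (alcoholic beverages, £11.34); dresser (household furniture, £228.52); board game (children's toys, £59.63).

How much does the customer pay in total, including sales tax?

Area rug (5x8) £256.69: household furniture, £250.00 or more → 4.75% → £12.19
Bottle of rosé £23.52: alcoholic beverages → 7.75% → £1.82
Bottle of whiskey £61.22: alcoholic beverages → 7.75% → £4.74
Art supplies kit £17.35: children's toys → 8.25% → £1.43
Extension cord £23.52: all other tangible goods → 8.5% → £2.00
Six-pack IPA £18.41: alcoholic beverages → 7.75% → £1.43
Picture frame (8x10) £12.43: all other tangible goods → 8.5% → £1.06
Craft lager (4-pack) £11.34: alcoholic beverages → 7.75% → £0.88
Dresser £228.52: household furniture, under £250.00 → 0% → £0.00
Board game £59.63: children's toys → 8.25% → £4.92
Subtotal = £712.63; tax = £30.47; total due = £743.10

£743.10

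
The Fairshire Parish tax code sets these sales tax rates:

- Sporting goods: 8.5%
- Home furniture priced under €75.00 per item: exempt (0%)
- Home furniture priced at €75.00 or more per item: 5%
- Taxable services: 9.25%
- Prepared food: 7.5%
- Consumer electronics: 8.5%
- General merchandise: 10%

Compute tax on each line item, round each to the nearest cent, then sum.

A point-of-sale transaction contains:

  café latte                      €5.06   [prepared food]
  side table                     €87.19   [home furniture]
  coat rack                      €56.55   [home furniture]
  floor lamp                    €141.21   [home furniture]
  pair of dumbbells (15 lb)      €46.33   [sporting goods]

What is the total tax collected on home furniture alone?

Side table €87.19: home furniture, €75.00 or more → 5% → €4.36
Coat rack €56.55: home furniture, under €75.00 → 0% → €0.00
Floor lamp €141.21: home furniture, €75.00 or more → 5% → €7.06
Tax on home furniture = €4.36 + €0.00 + €7.06 = €11.42

€11.42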